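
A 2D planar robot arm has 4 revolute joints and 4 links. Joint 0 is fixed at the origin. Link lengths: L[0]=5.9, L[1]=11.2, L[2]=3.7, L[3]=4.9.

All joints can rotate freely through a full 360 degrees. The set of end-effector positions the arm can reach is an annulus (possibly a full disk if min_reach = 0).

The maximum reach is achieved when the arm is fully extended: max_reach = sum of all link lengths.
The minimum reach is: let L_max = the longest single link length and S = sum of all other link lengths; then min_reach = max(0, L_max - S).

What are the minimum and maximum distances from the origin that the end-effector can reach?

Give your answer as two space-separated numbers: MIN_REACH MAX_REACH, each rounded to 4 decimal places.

Link lengths: [5.9, 11.2, 3.7, 4.9]
max_reach = 5.9 + 11.2 + 3.7 + 4.9 = 25.7
L_max = max([5.9, 11.2, 3.7, 4.9]) = 11.2
S (sum of others) = 25.7 - 11.2 = 14.5
min_reach = max(0, 11.2 - 14.5) = max(0, -3.3) = 0

Answer: 0.0000 25.7000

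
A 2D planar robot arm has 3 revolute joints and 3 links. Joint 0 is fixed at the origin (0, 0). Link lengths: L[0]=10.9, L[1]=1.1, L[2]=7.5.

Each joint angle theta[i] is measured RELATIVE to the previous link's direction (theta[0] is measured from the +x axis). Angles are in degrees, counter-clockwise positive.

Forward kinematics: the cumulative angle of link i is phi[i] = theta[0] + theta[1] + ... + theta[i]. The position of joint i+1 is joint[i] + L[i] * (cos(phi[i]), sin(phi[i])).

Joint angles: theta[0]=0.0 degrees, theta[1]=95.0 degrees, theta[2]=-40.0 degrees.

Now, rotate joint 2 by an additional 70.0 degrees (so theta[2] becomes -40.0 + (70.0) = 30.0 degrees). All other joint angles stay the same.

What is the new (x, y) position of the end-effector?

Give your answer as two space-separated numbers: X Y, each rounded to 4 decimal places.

Answer: 6.5023 7.2395

Derivation:
joint[0] = (0.0000, 0.0000)  (base)
link 0: phi[0] = 0 = 0 deg
  cos(0 deg) = 1.0000, sin(0 deg) = 0.0000
  joint[1] = (0.0000, 0.0000) + 10.9 * (1.0000, 0.0000) = (0.0000 + 10.9000, 0.0000 + 0.0000) = (10.9000, 0.0000)
link 1: phi[1] = 0 + 95 = 95 deg
  cos(95 deg) = -0.0872, sin(95 deg) = 0.9962
  joint[2] = (10.9000, 0.0000) + 1.1 * (-0.0872, 0.9962) = (10.9000 + -0.0959, 0.0000 + 1.0958) = (10.8041, 1.0958)
link 2: phi[2] = 0 + 95 + 30 = 125 deg
  cos(125 deg) = -0.5736, sin(125 deg) = 0.8192
  joint[3] = (10.8041, 1.0958) + 7.5 * (-0.5736, 0.8192) = (10.8041 + -4.3018, 1.0958 + 6.1436) = (6.5023, 7.2395)
End effector: (6.5023, 7.2395)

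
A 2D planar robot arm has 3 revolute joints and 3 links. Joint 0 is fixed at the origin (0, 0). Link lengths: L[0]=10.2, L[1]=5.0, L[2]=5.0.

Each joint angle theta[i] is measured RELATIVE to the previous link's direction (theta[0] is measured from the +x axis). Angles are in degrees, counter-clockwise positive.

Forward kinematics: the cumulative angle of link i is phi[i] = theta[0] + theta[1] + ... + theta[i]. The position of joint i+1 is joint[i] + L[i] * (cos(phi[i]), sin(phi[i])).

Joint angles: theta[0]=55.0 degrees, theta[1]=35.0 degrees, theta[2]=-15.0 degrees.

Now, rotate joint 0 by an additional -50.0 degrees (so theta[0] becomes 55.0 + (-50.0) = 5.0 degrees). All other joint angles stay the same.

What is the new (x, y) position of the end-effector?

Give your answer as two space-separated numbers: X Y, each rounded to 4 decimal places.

Answer: 18.5229 6.2160

Derivation:
joint[0] = (0.0000, 0.0000)  (base)
link 0: phi[0] = 5 = 5 deg
  cos(5 deg) = 0.9962, sin(5 deg) = 0.0872
  joint[1] = (0.0000, 0.0000) + 10.2 * (0.9962, 0.0872) = (0.0000 + 10.1612, 0.0000 + 0.8890) = (10.1612, 0.8890)
link 1: phi[1] = 5 + 35 = 40 deg
  cos(40 deg) = 0.7660, sin(40 deg) = 0.6428
  joint[2] = (10.1612, 0.8890) + 5 * (0.7660, 0.6428) = (10.1612 + 3.8302, 0.8890 + 3.2139) = (13.9914, 4.1029)
link 2: phi[2] = 5 + 35 + -15 = 25 deg
  cos(25 deg) = 0.9063, sin(25 deg) = 0.4226
  joint[3] = (13.9914, 4.1029) + 5 * (0.9063, 0.4226) = (13.9914 + 4.5315, 4.1029 + 2.1131) = (18.5229, 6.2160)
End effector: (18.5229, 6.2160)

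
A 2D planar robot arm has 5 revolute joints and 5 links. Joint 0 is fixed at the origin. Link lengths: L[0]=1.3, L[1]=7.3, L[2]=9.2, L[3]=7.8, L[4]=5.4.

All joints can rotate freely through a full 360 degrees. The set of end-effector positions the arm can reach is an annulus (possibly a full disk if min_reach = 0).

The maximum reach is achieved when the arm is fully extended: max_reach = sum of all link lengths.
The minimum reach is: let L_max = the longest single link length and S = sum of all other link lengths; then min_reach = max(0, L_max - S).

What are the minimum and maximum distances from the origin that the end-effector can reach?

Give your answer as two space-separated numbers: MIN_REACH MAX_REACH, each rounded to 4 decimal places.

Answer: 0.0000 31.0000

Derivation:
Link lengths: [1.3, 7.3, 9.2, 7.8, 5.4]
max_reach = 1.3 + 7.3 + 9.2 + 7.8 + 5.4 = 31
L_max = max([1.3, 7.3, 9.2, 7.8, 5.4]) = 9.2
S (sum of others) = 31 - 9.2 = 21.8
min_reach = max(0, 9.2 - 21.8) = max(0, -12.6) = 0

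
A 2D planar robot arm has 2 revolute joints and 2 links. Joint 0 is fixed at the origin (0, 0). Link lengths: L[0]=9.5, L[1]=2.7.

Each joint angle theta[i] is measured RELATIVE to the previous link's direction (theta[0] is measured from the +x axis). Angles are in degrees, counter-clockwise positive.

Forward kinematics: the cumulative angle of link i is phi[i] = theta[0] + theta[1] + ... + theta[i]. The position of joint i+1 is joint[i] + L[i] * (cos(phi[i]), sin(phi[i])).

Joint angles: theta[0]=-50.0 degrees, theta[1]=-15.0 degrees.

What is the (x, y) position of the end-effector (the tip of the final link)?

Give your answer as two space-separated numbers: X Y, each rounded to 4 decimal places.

joint[0] = (0.0000, 0.0000)  (base)
link 0: phi[0] = -50 = -50 deg
  cos(-50 deg) = 0.6428, sin(-50 deg) = -0.7660
  joint[1] = (0.0000, 0.0000) + 9.5 * (0.6428, -0.7660) = (0.0000 + 6.1065, 0.0000 + -7.2774) = (6.1065, -7.2774)
link 1: phi[1] = -50 + -15 = -65 deg
  cos(-65 deg) = 0.4226, sin(-65 deg) = -0.9063
  joint[2] = (6.1065, -7.2774) + 2.7 * (0.4226, -0.9063) = (6.1065 + 1.1411, -7.2774 + -2.4470) = (7.2476, -9.7245)
End effector: (7.2476, -9.7245)

Answer: 7.2476 -9.7245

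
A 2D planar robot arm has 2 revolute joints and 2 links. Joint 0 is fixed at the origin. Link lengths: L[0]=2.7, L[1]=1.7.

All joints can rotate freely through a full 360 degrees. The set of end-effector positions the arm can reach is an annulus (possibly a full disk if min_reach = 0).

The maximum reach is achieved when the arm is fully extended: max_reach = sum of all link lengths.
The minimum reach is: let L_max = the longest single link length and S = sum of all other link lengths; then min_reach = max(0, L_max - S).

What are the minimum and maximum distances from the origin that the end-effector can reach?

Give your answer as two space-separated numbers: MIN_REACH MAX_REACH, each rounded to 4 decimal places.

Link lengths: [2.7, 1.7]
max_reach = 2.7 + 1.7 = 4.4
L_max = max([2.7, 1.7]) = 2.7
S (sum of others) = 4.4 - 2.7 = 1.7
min_reach = max(0, 2.7 - 1.7) = max(0, 1) = 1

Answer: 1.0000 4.4000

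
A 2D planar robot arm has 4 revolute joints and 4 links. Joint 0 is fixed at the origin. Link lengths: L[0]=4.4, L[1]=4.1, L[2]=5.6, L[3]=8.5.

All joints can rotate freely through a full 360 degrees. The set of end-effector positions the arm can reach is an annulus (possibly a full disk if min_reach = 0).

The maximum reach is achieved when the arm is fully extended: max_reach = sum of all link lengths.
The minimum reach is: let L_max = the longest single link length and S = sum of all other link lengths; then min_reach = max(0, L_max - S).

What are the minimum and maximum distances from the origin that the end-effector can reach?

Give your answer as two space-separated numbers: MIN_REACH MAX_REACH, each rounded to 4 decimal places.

Answer: 0.0000 22.6000

Derivation:
Link lengths: [4.4, 4.1, 5.6, 8.5]
max_reach = 4.4 + 4.1 + 5.6 + 8.5 = 22.6
L_max = max([4.4, 4.1, 5.6, 8.5]) = 8.5
S (sum of others) = 22.6 - 8.5 = 14.1
min_reach = max(0, 8.5 - 14.1) = max(0, -5.6) = 0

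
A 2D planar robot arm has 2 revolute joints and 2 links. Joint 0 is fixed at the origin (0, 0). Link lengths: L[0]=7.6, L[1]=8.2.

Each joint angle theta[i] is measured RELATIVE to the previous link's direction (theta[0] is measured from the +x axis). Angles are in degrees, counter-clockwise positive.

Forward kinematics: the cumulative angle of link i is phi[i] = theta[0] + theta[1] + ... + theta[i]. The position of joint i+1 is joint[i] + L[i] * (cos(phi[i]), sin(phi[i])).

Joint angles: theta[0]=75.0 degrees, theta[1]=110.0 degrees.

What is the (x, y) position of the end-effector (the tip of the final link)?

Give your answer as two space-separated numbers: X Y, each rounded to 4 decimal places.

Answer: -6.2018 6.6264

Derivation:
joint[0] = (0.0000, 0.0000)  (base)
link 0: phi[0] = 75 = 75 deg
  cos(75 deg) = 0.2588, sin(75 deg) = 0.9659
  joint[1] = (0.0000, 0.0000) + 7.6 * (0.2588, 0.9659) = (0.0000 + 1.9670, 0.0000 + 7.3410) = (1.9670, 7.3410)
link 1: phi[1] = 75 + 110 = 185 deg
  cos(185 deg) = -0.9962, sin(185 deg) = -0.0872
  joint[2] = (1.9670, 7.3410) + 8.2 * (-0.9962, -0.0872) = (1.9670 + -8.1688, 7.3410 + -0.7147) = (-6.2018, 6.6264)
End effector: (-6.2018, 6.6264)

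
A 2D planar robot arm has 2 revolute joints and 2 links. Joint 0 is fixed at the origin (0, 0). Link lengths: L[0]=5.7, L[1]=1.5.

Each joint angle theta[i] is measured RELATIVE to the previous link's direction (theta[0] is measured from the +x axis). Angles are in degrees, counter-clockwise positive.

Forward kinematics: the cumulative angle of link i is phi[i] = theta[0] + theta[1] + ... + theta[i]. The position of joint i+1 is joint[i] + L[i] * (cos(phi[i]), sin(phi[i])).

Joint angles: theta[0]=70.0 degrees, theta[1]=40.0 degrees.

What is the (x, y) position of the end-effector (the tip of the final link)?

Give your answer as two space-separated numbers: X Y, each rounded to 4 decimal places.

Answer: 1.4365 6.7658

Derivation:
joint[0] = (0.0000, 0.0000)  (base)
link 0: phi[0] = 70 = 70 deg
  cos(70 deg) = 0.3420, sin(70 deg) = 0.9397
  joint[1] = (0.0000, 0.0000) + 5.7 * (0.3420, 0.9397) = (0.0000 + 1.9495, 0.0000 + 5.3562) = (1.9495, 5.3562)
link 1: phi[1] = 70 + 40 = 110 deg
  cos(110 deg) = -0.3420, sin(110 deg) = 0.9397
  joint[2] = (1.9495, 5.3562) + 1.5 * (-0.3420, 0.9397) = (1.9495 + -0.5130, 5.3562 + 1.4095) = (1.4365, 6.7658)
End effector: (1.4365, 6.7658)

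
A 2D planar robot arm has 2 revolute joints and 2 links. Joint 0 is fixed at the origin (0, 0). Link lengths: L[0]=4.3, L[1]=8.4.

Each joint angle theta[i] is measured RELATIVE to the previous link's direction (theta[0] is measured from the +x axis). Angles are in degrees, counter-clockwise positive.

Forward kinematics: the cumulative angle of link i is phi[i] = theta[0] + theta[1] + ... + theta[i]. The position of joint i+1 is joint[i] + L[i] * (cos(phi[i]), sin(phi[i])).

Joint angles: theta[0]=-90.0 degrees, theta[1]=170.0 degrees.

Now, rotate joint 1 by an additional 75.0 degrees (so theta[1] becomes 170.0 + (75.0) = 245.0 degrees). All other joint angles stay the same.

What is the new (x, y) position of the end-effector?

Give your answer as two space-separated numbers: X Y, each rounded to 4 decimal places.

joint[0] = (0.0000, 0.0000)  (base)
link 0: phi[0] = -90 = -90 deg
  cos(-90 deg) = 0.0000, sin(-90 deg) = -1.0000
  joint[1] = (0.0000, 0.0000) + 4.3 * (0.0000, -1.0000) = (0.0000 + 0.0000, 0.0000 + -4.3000) = (0.0000, -4.3000)
link 1: phi[1] = -90 + 245 = 155 deg
  cos(155 deg) = -0.9063, sin(155 deg) = 0.4226
  joint[2] = (0.0000, -4.3000) + 8.4 * (-0.9063, 0.4226) = (0.0000 + -7.6130, -4.3000 + 3.5500) = (-7.6130, -0.7500)
End effector: (-7.6130, -0.7500)

Answer: -7.6130 -0.7500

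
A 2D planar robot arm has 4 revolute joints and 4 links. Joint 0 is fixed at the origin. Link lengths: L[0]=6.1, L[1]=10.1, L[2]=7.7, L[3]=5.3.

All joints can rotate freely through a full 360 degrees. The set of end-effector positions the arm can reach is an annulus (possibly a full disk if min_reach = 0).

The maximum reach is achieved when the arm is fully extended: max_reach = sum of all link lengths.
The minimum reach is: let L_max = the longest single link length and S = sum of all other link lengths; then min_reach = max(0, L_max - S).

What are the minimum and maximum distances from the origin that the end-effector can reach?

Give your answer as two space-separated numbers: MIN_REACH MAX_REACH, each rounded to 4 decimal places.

Answer: 0.0000 29.2000

Derivation:
Link lengths: [6.1, 10.1, 7.7, 5.3]
max_reach = 6.1 + 10.1 + 7.7 + 5.3 = 29.2
L_max = max([6.1, 10.1, 7.7, 5.3]) = 10.1
S (sum of others) = 29.2 - 10.1 = 19.1
min_reach = max(0, 10.1 - 19.1) = max(0, -9) = 0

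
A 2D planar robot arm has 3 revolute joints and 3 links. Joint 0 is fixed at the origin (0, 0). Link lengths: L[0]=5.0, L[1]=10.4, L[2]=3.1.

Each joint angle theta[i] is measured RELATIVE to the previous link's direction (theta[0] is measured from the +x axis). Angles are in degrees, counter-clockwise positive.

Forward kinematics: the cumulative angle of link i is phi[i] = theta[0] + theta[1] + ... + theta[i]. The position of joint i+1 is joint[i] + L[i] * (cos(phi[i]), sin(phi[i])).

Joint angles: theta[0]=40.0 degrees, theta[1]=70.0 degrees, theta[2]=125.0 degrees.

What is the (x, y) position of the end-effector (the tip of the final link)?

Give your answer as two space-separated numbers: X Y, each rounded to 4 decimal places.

Answer: -1.5049 10.4474

Derivation:
joint[0] = (0.0000, 0.0000)  (base)
link 0: phi[0] = 40 = 40 deg
  cos(40 deg) = 0.7660, sin(40 deg) = 0.6428
  joint[1] = (0.0000, 0.0000) + 5 * (0.7660, 0.6428) = (0.0000 + 3.8302, 0.0000 + 3.2139) = (3.8302, 3.2139)
link 1: phi[1] = 40 + 70 = 110 deg
  cos(110 deg) = -0.3420, sin(110 deg) = 0.9397
  joint[2] = (3.8302, 3.2139) + 10.4 * (-0.3420, 0.9397) = (3.8302 + -3.5570, 3.2139 + 9.7728) = (0.2732, 12.9867)
link 2: phi[2] = 40 + 70 + 125 = 235 deg
  cos(235 deg) = -0.5736, sin(235 deg) = -0.8192
  joint[3] = (0.2732, 12.9867) + 3.1 * (-0.5736, -0.8192) = (0.2732 + -1.7781, 12.9867 + -2.5394) = (-1.5049, 10.4474)
End effector: (-1.5049, 10.4474)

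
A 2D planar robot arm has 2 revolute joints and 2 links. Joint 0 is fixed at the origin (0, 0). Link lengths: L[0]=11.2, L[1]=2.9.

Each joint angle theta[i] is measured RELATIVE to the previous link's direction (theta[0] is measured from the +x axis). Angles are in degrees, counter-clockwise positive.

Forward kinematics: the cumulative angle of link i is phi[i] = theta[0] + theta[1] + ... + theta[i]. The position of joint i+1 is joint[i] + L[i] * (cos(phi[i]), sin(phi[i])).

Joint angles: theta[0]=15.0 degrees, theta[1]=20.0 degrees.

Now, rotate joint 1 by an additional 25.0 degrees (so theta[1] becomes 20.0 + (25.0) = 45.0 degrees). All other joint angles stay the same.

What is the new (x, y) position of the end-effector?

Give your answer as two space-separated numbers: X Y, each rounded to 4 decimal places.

Answer: 12.2684 5.4102

Derivation:
joint[0] = (0.0000, 0.0000)  (base)
link 0: phi[0] = 15 = 15 deg
  cos(15 deg) = 0.9659, sin(15 deg) = 0.2588
  joint[1] = (0.0000, 0.0000) + 11.2 * (0.9659, 0.2588) = (0.0000 + 10.8184, 0.0000 + 2.8988) = (10.8184, 2.8988)
link 1: phi[1] = 15 + 45 = 60 deg
  cos(60 deg) = 0.5000, sin(60 deg) = 0.8660
  joint[2] = (10.8184, 2.8988) + 2.9 * (0.5000, 0.8660) = (10.8184 + 1.4500, 2.8988 + 2.5115) = (12.2684, 5.4102)
End effector: (12.2684, 5.4102)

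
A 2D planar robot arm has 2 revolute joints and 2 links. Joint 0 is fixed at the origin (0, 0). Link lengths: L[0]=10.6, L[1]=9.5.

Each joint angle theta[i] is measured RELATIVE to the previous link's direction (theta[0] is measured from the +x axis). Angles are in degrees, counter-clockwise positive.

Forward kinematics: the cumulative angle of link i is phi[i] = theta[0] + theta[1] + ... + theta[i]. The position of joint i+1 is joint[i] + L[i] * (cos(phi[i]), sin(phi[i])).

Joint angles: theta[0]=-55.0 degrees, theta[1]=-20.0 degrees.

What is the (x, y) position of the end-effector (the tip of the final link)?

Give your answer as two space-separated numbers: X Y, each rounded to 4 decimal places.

Answer: 8.5387 -17.8593

Derivation:
joint[0] = (0.0000, 0.0000)  (base)
link 0: phi[0] = -55 = -55 deg
  cos(-55 deg) = 0.5736, sin(-55 deg) = -0.8192
  joint[1] = (0.0000, 0.0000) + 10.6 * (0.5736, -0.8192) = (0.0000 + 6.0799, 0.0000 + -8.6830) = (6.0799, -8.6830)
link 1: phi[1] = -55 + -20 = -75 deg
  cos(-75 deg) = 0.2588, sin(-75 deg) = -0.9659
  joint[2] = (6.0799, -8.6830) + 9.5 * (0.2588, -0.9659) = (6.0799 + 2.4588, -8.6830 + -9.1763) = (8.5387, -17.8593)
End effector: (8.5387, -17.8593)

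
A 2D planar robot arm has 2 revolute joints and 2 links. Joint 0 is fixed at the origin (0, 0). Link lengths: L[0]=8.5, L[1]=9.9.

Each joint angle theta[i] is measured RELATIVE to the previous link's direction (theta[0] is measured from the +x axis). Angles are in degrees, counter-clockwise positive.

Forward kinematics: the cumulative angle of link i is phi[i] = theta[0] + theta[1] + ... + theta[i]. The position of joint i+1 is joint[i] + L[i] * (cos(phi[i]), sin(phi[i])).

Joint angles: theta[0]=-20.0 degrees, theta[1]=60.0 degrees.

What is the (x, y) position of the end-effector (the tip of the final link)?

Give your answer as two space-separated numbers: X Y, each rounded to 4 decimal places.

joint[0] = (0.0000, 0.0000)  (base)
link 0: phi[0] = -20 = -20 deg
  cos(-20 deg) = 0.9397, sin(-20 deg) = -0.3420
  joint[1] = (0.0000, 0.0000) + 8.5 * (0.9397, -0.3420) = (0.0000 + 7.9874, 0.0000 + -2.9072) = (7.9874, -2.9072)
link 1: phi[1] = -20 + 60 = 40 deg
  cos(40 deg) = 0.7660, sin(40 deg) = 0.6428
  joint[2] = (7.9874, -2.9072) + 9.9 * (0.7660, 0.6428) = (7.9874 + 7.5838, -2.9072 + 6.3636) = (15.5712, 3.4564)
End effector: (15.5712, 3.4564)

Answer: 15.5712 3.4564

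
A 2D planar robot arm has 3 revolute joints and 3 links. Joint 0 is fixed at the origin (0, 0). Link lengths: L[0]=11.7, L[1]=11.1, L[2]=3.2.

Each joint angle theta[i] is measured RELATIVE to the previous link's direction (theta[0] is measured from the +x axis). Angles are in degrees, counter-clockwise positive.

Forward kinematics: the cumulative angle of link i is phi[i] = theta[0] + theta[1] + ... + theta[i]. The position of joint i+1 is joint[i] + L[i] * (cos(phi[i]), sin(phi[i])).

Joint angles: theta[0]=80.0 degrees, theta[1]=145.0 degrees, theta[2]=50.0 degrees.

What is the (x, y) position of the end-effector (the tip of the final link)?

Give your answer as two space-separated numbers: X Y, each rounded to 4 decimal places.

Answer: -5.5383 0.4855

Derivation:
joint[0] = (0.0000, 0.0000)  (base)
link 0: phi[0] = 80 = 80 deg
  cos(80 deg) = 0.1736, sin(80 deg) = 0.9848
  joint[1] = (0.0000, 0.0000) + 11.7 * (0.1736, 0.9848) = (0.0000 + 2.0317, 0.0000 + 11.5223) = (2.0317, 11.5223)
link 1: phi[1] = 80 + 145 = 225 deg
  cos(225 deg) = -0.7071, sin(225 deg) = -0.7071
  joint[2] = (2.0317, 11.5223) + 11.1 * (-0.7071, -0.7071) = (2.0317 + -7.8489, 11.5223 + -7.8489) = (-5.8172, 3.6734)
link 2: phi[2] = 80 + 145 + 50 = 275 deg
  cos(275 deg) = 0.0872, sin(275 deg) = -0.9962
  joint[3] = (-5.8172, 3.6734) + 3.2 * (0.0872, -0.9962) = (-5.8172 + 0.2789, 3.6734 + -3.1878) = (-5.5383, 0.4855)
End effector: (-5.5383, 0.4855)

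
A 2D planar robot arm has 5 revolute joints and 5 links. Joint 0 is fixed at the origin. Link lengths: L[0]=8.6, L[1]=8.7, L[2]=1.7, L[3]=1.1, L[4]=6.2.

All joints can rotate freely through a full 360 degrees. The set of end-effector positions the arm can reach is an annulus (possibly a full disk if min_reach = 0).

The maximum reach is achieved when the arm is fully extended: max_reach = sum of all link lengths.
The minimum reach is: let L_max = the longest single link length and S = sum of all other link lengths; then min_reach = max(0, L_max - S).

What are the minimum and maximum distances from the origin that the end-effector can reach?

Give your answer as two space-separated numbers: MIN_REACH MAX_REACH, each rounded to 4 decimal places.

Answer: 0.0000 26.3000

Derivation:
Link lengths: [8.6, 8.7, 1.7, 1.1, 6.2]
max_reach = 8.6 + 8.7 + 1.7 + 1.1 + 6.2 = 26.3
L_max = max([8.6, 8.7, 1.7, 1.1, 6.2]) = 8.7
S (sum of others) = 26.3 - 8.7 = 17.6
min_reach = max(0, 8.7 - 17.6) = max(0, -8.9) = 0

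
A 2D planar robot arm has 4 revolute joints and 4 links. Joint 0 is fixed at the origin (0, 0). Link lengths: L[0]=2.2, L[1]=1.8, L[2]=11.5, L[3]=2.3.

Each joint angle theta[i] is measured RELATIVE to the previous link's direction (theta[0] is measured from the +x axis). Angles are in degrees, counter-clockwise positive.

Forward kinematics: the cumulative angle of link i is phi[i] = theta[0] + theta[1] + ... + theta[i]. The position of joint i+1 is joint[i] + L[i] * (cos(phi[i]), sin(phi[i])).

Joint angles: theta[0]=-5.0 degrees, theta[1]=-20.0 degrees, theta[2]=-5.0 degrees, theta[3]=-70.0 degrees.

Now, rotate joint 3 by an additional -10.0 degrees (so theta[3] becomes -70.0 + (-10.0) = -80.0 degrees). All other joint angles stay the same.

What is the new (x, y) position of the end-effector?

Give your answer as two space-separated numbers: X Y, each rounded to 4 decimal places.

joint[0] = (0.0000, 0.0000)  (base)
link 0: phi[0] = -5 = -5 deg
  cos(-5 deg) = 0.9962, sin(-5 deg) = -0.0872
  joint[1] = (0.0000, 0.0000) + 2.2 * (0.9962, -0.0872) = (0.0000 + 2.1916, 0.0000 + -0.1917) = (2.1916, -0.1917)
link 1: phi[1] = -5 + -20 = -25 deg
  cos(-25 deg) = 0.9063, sin(-25 deg) = -0.4226
  joint[2] = (2.1916, -0.1917) + 1.8 * (0.9063, -0.4226) = (2.1916 + 1.6314, -0.1917 + -0.7607) = (3.8230, -0.9525)
link 2: phi[2] = -5 + -20 + -5 = -30 deg
  cos(-30 deg) = 0.8660, sin(-30 deg) = -0.5000
  joint[3] = (3.8230, -0.9525) + 11.5 * (0.8660, -0.5000) = (3.8230 + 9.9593, -0.9525 + -5.7500) = (13.7823, -6.7025)
link 3: phi[3] = -5 + -20 + -5 + -80 = -110 deg
  cos(-110 deg) = -0.3420, sin(-110 deg) = -0.9397
  joint[4] = (13.7823, -6.7025) + 2.3 * (-0.3420, -0.9397) = (13.7823 + -0.7866, -6.7025 + -2.1613) = (12.9956, -8.8637)
End effector: (12.9956, -8.8637)

Answer: 12.9956 -8.8637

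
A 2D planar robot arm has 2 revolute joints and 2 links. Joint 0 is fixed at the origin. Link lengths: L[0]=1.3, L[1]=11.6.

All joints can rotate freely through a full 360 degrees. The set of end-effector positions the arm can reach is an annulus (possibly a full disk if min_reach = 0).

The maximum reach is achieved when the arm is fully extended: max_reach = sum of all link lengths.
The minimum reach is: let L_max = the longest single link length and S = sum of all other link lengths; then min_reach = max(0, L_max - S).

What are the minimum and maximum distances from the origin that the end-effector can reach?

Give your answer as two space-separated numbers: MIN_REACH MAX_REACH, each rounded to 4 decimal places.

Answer: 10.3000 12.9000

Derivation:
Link lengths: [1.3, 11.6]
max_reach = 1.3 + 11.6 = 12.9
L_max = max([1.3, 11.6]) = 11.6
S (sum of others) = 12.9 - 11.6 = 1.3
min_reach = max(0, 11.6 - 1.3) = max(0, 10.3) = 10.3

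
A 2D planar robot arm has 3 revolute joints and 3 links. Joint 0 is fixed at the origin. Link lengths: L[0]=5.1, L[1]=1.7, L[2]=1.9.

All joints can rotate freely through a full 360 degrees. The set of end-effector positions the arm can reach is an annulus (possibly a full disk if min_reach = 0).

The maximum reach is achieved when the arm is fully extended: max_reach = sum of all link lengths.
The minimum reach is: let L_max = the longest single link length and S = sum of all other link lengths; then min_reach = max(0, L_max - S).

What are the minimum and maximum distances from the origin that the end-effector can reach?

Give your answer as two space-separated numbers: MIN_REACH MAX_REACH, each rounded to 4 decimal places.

Answer: 1.5000 8.7000

Derivation:
Link lengths: [5.1, 1.7, 1.9]
max_reach = 5.1 + 1.7 + 1.9 = 8.7
L_max = max([5.1, 1.7, 1.9]) = 5.1
S (sum of others) = 8.7 - 5.1 = 3.6
min_reach = max(0, 5.1 - 3.6) = max(0, 1.5) = 1.5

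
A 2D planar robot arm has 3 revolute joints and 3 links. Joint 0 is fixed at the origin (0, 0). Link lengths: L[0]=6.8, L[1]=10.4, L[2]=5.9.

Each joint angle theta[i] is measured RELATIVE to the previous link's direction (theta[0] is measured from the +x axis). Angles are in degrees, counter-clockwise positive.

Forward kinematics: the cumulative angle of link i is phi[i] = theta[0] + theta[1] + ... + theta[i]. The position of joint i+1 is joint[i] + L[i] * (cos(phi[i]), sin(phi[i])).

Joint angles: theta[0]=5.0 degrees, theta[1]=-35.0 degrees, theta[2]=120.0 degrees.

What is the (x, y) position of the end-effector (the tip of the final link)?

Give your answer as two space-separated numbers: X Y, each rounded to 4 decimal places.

Answer: 15.7808 1.2927

Derivation:
joint[0] = (0.0000, 0.0000)  (base)
link 0: phi[0] = 5 = 5 deg
  cos(5 deg) = 0.9962, sin(5 deg) = 0.0872
  joint[1] = (0.0000, 0.0000) + 6.8 * (0.9962, 0.0872) = (0.0000 + 6.7741, 0.0000 + 0.5927) = (6.7741, 0.5927)
link 1: phi[1] = 5 + -35 = -30 deg
  cos(-30 deg) = 0.8660, sin(-30 deg) = -0.5000
  joint[2] = (6.7741, 0.5927) + 10.4 * (0.8660, -0.5000) = (6.7741 + 9.0067, 0.5927 + -5.2000) = (15.7808, -4.6073)
link 2: phi[2] = 5 + -35 + 120 = 90 deg
  cos(90 deg) = 0.0000, sin(90 deg) = 1.0000
  joint[3] = (15.7808, -4.6073) + 5.9 * (0.0000, 1.0000) = (15.7808 + 0.0000, -4.6073 + 5.9000) = (15.7808, 1.2927)
End effector: (15.7808, 1.2927)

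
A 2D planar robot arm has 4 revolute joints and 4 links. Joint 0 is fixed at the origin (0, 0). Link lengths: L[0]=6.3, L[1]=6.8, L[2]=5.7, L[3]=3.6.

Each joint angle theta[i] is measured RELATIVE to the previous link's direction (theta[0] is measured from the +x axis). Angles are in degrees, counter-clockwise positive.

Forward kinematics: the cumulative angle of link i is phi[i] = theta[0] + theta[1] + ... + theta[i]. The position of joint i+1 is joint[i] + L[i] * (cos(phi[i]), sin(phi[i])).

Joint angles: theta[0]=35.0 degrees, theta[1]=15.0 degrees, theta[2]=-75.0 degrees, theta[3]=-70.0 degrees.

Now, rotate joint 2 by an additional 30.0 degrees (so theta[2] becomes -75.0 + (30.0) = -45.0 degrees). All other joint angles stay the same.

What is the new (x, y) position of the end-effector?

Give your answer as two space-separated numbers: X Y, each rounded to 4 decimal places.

joint[0] = (0.0000, 0.0000)  (base)
link 0: phi[0] = 35 = 35 deg
  cos(35 deg) = 0.8192, sin(35 deg) = 0.5736
  joint[1] = (0.0000, 0.0000) + 6.3 * (0.8192, 0.5736) = (0.0000 + 5.1607, 0.0000 + 3.6135) = (5.1607, 3.6135)
link 1: phi[1] = 35 + 15 = 50 deg
  cos(50 deg) = 0.6428, sin(50 deg) = 0.7660
  joint[2] = (5.1607, 3.6135) + 6.8 * (0.6428, 0.7660) = (5.1607 + 4.3710, 3.6135 + 5.2091) = (9.5316, 8.8226)
link 2: phi[2] = 35 + 15 + -45 = 5 deg
  cos(5 deg) = 0.9962, sin(5 deg) = 0.0872
  joint[3] = (9.5316, 8.8226) + 5.7 * (0.9962, 0.0872) = (9.5316 + 5.6783, 8.8226 + 0.4968) = (15.2099, 9.3194)
link 3: phi[3] = 35 + 15 + -45 + -70 = -65 deg
  cos(-65 deg) = 0.4226, sin(-65 deg) = -0.9063
  joint[4] = (15.2099, 9.3194) + 3.6 * (0.4226, -0.9063) = (15.2099 + 1.5214, 9.3194 + -3.2627) = (16.7313, 6.0567)
End effector: (16.7313, 6.0567)

Answer: 16.7313 6.0567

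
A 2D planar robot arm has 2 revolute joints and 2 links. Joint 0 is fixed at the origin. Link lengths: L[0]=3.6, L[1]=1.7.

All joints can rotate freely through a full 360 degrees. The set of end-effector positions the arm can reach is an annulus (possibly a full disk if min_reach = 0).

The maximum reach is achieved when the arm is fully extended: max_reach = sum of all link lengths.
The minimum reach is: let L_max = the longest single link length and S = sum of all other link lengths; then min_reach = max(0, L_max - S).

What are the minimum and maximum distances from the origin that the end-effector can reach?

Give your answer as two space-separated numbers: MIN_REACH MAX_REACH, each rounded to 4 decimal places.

Link lengths: [3.6, 1.7]
max_reach = 3.6 + 1.7 = 5.3
L_max = max([3.6, 1.7]) = 3.6
S (sum of others) = 5.3 - 3.6 = 1.7
min_reach = max(0, 3.6 - 1.7) = max(0, 1.9) = 1.9

Answer: 1.9000 5.3000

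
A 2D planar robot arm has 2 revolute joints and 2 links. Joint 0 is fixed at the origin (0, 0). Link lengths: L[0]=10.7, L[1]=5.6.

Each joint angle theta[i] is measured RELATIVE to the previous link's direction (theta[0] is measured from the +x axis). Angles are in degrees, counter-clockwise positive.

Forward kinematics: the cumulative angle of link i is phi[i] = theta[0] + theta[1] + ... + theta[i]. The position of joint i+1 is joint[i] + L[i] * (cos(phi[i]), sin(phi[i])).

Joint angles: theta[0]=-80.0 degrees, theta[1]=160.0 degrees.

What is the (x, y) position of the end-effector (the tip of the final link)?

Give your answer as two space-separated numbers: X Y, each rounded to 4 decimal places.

joint[0] = (0.0000, 0.0000)  (base)
link 0: phi[0] = -80 = -80 deg
  cos(-80 deg) = 0.1736, sin(-80 deg) = -0.9848
  joint[1] = (0.0000, 0.0000) + 10.7 * (0.1736, -0.9848) = (0.0000 + 1.8580, 0.0000 + -10.5374) = (1.8580, -10.5374)
link 1: phi[1] = -80 + 160 = 80 deg
  cos(80 deg) = 0.1736, sin(80 deg) = 0.9848
  joint[2] = (1.8580, -10.5374) + 5.6 * (0.1736, 0.9848) = (1.8580 + 0.9724, -10.5374 + 5.5149) = (2.8305, -5.0225)
End effector: (2.8305, -5.0225)

Answer: 2.8305 -5.0225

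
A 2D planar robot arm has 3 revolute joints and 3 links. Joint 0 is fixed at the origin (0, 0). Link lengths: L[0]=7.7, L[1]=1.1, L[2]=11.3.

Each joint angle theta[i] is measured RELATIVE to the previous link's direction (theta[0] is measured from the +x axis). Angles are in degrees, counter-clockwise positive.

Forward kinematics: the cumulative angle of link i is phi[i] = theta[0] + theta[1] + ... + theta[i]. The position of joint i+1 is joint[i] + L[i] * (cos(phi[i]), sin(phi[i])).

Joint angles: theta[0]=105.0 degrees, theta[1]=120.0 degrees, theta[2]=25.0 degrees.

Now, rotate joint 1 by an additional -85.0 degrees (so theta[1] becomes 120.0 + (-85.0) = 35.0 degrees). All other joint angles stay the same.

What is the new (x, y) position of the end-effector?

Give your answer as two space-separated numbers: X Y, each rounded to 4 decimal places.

joint[0] = (0.0000, 0.0000)  (base)
link 0: phi[0] = 105 = 105 deg
  cos(105 deg) = -0.2588, sin(105 deg) = 0.9659
  joint[1] = (0.0000, 0.0000) + 7.7 * (-0.2588, 0.9659) = (0.0000 + -1.9929, 0.0000 + 7.4376) = (-1.9929, 7.4376)
link 1: phi[1] = 105 + 35 = 140 deg
  cos(140 deg) = -0.7660, sin(140 deg) = 0.6428
  joint[2] = (-1.9929, 7.4376) + 1.1 * (-0.7660, 0.6428) = (-1.9929 + -0.8426, 7.4376 + 0.7071) = (-2.8356, 8.1447)
link 2: phi[2] = 105 + 35 + 25 = 165 deg
  cos(165 deg) = -0.9659, sin(165 deg) = 0.2588
  joint[3] = (-2.8356, 8.1447) + 11.3 * (-0.9659, 0.2588) = (-2.8356 + -10.9150, 8.1447 + 2.9247) = (-13.7505, 11.0694)
End effector: (-13.7505, 11.0694)

Answer: -13.7505 11.0694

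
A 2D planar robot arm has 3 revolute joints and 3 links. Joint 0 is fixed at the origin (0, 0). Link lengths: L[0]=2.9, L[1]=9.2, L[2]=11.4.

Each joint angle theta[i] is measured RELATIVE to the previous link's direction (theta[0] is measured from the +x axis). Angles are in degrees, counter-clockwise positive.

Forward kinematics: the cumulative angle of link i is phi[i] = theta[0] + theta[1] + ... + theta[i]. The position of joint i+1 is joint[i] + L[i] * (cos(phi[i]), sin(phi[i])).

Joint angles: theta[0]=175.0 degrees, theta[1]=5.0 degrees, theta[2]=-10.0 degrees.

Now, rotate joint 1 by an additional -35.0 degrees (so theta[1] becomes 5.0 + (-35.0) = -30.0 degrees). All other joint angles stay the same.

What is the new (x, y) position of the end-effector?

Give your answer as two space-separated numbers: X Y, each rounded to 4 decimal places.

joint[0] = (0.0000, 0.0000)  (base)
link 0: phi[0] = 175 = 175 deg
  cos(175 deg) = -0.9962, sin(175 deg) = 0.0872
  joint[1] = (0.0000, 0.0000) + 2.9 * (-0.9962, 0.0872) = (0.0000 + -2.8890, 0.0000 + 0.2528) = (-2.8890, 0.2528)
link 1: phi[1] = 175 + -30 = 145 deg
  cos(145 deg) = -0.8192, sin(145 deg) = 0.5736
  joint[2] = (-2.8890, 0.2528) + 9.2 * (-0.8192, 0.5736) = (-2.8890 + -7.5362, 0.2528 + 5.2769) = (-10.4252, 5.5297)
link 2: phi[2] = 175 + -30 + -10 = 135 deg
  cos(135 deg) = -0.7071, sin(135 deg) = 0.7071
  joint[3] = (-10.4252, 5.5297) + 11.4 * (-0.7071, 0.7071) = (-10.4252 + -8.0610, 5.5297 + 8.0610) = (-18.4862, 13.5907)
End effector: (-18.4862, 13.5907)

Answer: -18.4862 13.5907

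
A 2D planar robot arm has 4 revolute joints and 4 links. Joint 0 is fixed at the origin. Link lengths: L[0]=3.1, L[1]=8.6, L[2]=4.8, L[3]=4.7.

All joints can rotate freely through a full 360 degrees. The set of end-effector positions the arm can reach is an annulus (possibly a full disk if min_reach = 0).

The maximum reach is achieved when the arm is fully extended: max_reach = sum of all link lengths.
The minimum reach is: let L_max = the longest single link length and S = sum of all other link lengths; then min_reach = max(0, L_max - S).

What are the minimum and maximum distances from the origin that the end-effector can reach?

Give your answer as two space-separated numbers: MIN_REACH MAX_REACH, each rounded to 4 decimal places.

Link lengths: [3.1, 8.6, 4.8, 4.7]
max_reach = 3.1 + 8.6 + 4.8 + 4.7 = 21.2
L_max = max([3.1, 8.6, 4.8, 4.7]) = 8.6
S (sum of others) = 21.2 - 8.6 = 12.6
min_reach = max(0, 8.6 - 12.6) = max(0, -4) = 0

Answer: 0.0000 21.2000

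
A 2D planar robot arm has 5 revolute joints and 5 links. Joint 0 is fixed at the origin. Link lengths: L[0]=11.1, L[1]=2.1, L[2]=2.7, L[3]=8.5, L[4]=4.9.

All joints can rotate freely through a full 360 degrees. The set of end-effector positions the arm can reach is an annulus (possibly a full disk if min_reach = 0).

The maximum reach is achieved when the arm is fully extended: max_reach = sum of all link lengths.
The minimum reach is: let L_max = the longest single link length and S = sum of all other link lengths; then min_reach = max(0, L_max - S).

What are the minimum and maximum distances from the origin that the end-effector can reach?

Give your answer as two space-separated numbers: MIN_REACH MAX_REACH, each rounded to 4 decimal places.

Answer: 0.0000 29.3000

Derivation:
Link lengths: [11.1, 2.1, 2.7, 8.5, 4.9]
max_reach = 11.1 + 2.1 + 2.7 + 8.5 + 4.9 = 29.3
L_max = max([11.1, 2.1, 2.7, 8.5, 4.9]) = 11.1
S (sum of others) = 29.3 - 11.1 = 18.2
min_reach = max(0, 11.1 - 18.2) = max(0, -7.1) = 0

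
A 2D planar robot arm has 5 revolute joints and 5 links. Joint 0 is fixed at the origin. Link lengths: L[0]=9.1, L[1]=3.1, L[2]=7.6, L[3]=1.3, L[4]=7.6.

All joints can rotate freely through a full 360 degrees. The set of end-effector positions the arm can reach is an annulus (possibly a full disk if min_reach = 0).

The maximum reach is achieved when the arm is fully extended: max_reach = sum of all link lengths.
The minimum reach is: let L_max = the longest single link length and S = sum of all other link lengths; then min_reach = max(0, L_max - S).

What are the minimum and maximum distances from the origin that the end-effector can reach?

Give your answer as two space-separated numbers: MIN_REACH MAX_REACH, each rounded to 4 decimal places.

Answer: 0.0000 28.7000

Derivation:
Link lengths: [9.1, 3.1, 7.6, 1.3, 7.6]
max_reach = 9.1 + 3.1 + 7.6 + 1.3 + 7.6 = 28.7
L_max = max([9.1, 3.1, 7.6, 1.3, 7.6]) = 9.1
S (sum of others) = 28.7 - 9.1 = 19.6
min_reach = max(0, 9.1 - 19.6) = max(0, -10.5) = 0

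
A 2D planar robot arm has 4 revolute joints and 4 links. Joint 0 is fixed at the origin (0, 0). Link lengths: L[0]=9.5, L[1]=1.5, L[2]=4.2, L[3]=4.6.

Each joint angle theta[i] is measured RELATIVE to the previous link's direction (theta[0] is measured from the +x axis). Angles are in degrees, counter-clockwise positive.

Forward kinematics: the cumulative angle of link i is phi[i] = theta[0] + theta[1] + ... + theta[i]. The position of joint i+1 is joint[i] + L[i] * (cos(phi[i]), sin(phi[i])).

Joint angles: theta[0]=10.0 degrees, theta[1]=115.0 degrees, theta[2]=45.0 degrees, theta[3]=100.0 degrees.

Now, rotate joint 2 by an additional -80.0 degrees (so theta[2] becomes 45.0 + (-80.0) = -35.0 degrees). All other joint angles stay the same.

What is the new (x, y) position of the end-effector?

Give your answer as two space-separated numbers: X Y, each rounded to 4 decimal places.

joint[0] = (0.0000, 0.0000)  (base)
link 0: phi[0] = 10 = 10 deg
  cos(10 deg) = 0.9848, sin(10 deg) = 0.1736
  joint[1] = (0.0000, 0.0000) + 9.5 * (0.9848, 0.1736) = (0.0000 + 9.3557, 0.0000 + 1.6497) = (9.3557, 1.6497)
link 1: phi[1] = 10 + 115 = 125 deg
  cos(125 deg) = -0.5736, sin(125 deg) = 0.8192
  joint[2] = (9.3557, 1.6497) + 1.5 * (-0.5736, 0.8192) = (9.3557 + -0.8604, 1.6497 + 1.2287) = (8.4953, 2.8784)
link 2: phi[2] = 10 + 115 + -35 = 90 deg
  cos(90 deg) = 0.0000, sin(90 deg) = 1.0000
  joint[3] = (8.4953, 2.8784) + 4.2 * (0.0000, 1.0000) = (8.4953 + 0.0000, 2.8784 + 4.2000) = (8.4953, 7.0784)
link 3: phi[3] = 10 + 115 + -35 + 100 = 190 deg
  cos(190 deg) = -0.9848, sin(190 deg) = -0.1736
  joint[4] = (8.4953, 7.0784) + 4.6 * (-0.9848, -0.1736) = (8.4953 + -4.5301, 7.0784 + -0.7988) = (3.9652, 6.2796)
End effector: (3.9652, 6.2796)

Answer: 3.9652 6.2796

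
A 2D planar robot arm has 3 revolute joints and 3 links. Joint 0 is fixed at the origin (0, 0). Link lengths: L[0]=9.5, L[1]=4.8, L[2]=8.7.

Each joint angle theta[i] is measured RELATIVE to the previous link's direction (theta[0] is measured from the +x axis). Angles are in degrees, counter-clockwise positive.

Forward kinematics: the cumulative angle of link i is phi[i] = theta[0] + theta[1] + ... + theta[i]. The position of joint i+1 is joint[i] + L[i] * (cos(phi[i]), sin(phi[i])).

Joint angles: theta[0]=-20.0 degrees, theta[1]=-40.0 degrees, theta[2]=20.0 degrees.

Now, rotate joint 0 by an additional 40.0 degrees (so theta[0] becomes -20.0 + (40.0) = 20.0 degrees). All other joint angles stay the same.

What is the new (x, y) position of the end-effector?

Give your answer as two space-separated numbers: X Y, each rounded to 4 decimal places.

joint[0] = (0.0000, 0.0000)  (base)
link 0: phi[0] = 20 = 20 deg
  cos(20 deg) = 0.9397, sin(20 deg) = 0.3420
  joint[1] = (0.0000, 0.0000) + 9.5 * (0.9397, 0.3420) = (0.0000 + 8.9271, 0.0000 + 3.2492) = (8.9271, 3.2492)
link 1: phi[1] = 20 + -40 = -20 deg
  cos(-20 deg) = 0.9397, sin(-20 deg) = -0.3420
  joint[2] = (8.9271, 3.2492) + 4.8 * (0.9397, -0.3420) = (8.9271 + 4.5105, 3.2492 + -1.6417) = (13.4376, 1.6075)
link 2: phi[2] = 20 + -40 + 20 = 0 deg
  cos(0 deg) = 1.0000, sin(0 deg) = 0.0000
  joint[3] = (13.4376, 1.6075) + 8.7 * (1.0000, 0.0000) = (13.4376 + 8.7000, 1.6075 + 0.0000) = (22.1376, 1.6075)
End effector: (22.1376, 1.6075)

Answer: 22.1376 1.6075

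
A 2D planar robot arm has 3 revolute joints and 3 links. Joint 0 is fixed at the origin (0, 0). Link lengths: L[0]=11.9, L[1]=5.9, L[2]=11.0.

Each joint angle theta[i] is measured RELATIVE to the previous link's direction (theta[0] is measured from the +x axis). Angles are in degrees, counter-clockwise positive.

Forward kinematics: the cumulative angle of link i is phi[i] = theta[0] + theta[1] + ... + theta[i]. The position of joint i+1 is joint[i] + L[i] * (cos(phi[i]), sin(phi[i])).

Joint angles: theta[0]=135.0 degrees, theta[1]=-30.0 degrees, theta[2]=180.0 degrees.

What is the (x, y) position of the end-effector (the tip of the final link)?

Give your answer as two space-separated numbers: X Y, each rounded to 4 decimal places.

Answer: -7.0946 3.4883

Derivation:
joint[0] = (0.0000, 0.0000)  (base)
link 0: phi[0] = 135 = 135 deg
  cos(135 deg) = -0.7071, sin(135 deg) = 0.7071
  joint[1] = (0.0000, 0.0000) + 11.9 * (-0.7071, 0.7071) = (0.0000 + -8.4146, 0.0000 + 8.4146) = (-8.4146, 8.4146)
link 1: phi[1] = 135 + -30 = 105 deg
  cos(105 deg) = -0.2588, sin(105 deg) = 0.9659
  joint[2] = (-8.4146, 8.4146) + 5.9 * (-0.2588, 0.9659) = (-8.4146 + -1.5270, 8.4146 + 5.6990) = (-9.9416, 14.1135)
link 2: phi[2] = 135 + -30 + 180 = 285 deg
  cos(285 deg) = 0.2588, sin(285 deg) = -0.9659
  joint[3] = (-9.9416, 14.1135) + 11 * (0.2588, -0.9659) = (-9.9416 + 2.8470, 14.1135 + -10.6252) = (-7.0946, 3.4883)
End effector: (-7.0946, 3.4883)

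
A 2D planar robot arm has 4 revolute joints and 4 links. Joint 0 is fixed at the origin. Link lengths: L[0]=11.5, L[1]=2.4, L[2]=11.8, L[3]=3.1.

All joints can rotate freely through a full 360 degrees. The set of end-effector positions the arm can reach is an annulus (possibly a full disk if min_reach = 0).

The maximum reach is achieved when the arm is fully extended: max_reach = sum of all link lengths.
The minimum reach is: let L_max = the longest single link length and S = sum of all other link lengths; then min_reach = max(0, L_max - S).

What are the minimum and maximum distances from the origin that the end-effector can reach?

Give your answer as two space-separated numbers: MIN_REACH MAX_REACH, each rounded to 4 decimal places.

Link lengths: [11.5, 2.4, 11.8, 3.1]
max_reach = 11.5 + 2.4 + 11.8 + 3.1 = 28.8
L_max = max([11.5, 2.4, 11.8, 3.1]) = 11.8
S (sum of others) = 28.8 - 11.8 = 17
min_reach = max(0, 11.8 - 17) = max(0, -5.2) = 0

Answer: 0.0000 28.8000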